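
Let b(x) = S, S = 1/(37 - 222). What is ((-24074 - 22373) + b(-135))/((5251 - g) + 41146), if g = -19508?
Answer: -1227528/1741775 ≈ -0.70476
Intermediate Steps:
S = -1/185 (S = 1/(-185) = -1/185 ≈ -0.0054054)
b(x) = -1/185
((-24074 - 22373) + b(-135))/((5251 - g) + 41146) = ((-24074 - 22373) - 1/185)/((5251 - 1*(-19508)) + 41146) = (-46447 - 1/185)/((5251 + 19508) + 41146) = -8592696/(185*(24759 + 41146)) = -8592696/185/65905 = -8592696/185*1/65905 = -1227528/1741775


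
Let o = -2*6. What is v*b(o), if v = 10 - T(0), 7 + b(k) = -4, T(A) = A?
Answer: -110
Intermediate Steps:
o = -12
b(k) = -11 (b(k) = -7 - 4 = -11)
v = 10 (v = 10 - 1*0 = 10 + 0 = 10)
v*b(o) = 10*(-11) = -110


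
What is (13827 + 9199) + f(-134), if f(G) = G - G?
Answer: 23026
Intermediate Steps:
f(G) = 0
(13827 + 9199) + f(-134) = (13827 + 9199) + 0 = 23026 + 0 = 23026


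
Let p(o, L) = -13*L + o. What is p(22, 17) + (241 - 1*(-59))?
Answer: 101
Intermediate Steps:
p(o, L) = o - 13*L
p(22, 17) + (241 - 1*(-59)) = (22 - 13*17) + (241 - 1*(-59)) = (22 - 221) + (241 + 59) = -199 + 300 = 101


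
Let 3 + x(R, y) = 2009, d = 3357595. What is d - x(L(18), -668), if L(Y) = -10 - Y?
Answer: 3355589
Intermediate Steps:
x(R, y) = 2006 (x(R, y) = -3 + 2009 = 2006)
d - x(L(18), -668) = 3357595 - 1*2006 = 3357595 - 2006 = 3355589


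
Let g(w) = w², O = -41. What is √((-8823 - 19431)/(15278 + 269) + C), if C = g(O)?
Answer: √405873915391/15547 ≈ 40.978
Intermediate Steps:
C = 1681 (C = (-41)² = 1681)
√((-8823 - 19431)/(15278 + 269) + C) = √((-8823 - 19431)/(15278 + 269) + 1681) = √(-28254/15547 + 1681) = √(26106253/15547) = √405873915391/15547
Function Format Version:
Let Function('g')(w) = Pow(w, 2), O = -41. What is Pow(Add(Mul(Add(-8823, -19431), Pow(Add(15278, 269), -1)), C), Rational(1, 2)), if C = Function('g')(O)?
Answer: Mul(Rational(1, 15547), Pow(405873915391, Rational(1, 2))) ≈ 40.978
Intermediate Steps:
C = 1681 (C = Pow(-41, 2) = 1681)
Pow(Add(Mul(Add(-8823, -19431), Pow(Add(15278, 269), -1)), C), Rational(1, 2)) = Pow(Add(Mul(Add(-8823, -19431), Pow(Add(15278, 269), -1)), 1681), Rational(1, 2)) = Pow(Add(Mul(-28254, Pow(15547, -1)), 1681), Rational(1, 2)) = Pow(Add(Mul(-28254, Rational(1, 15547)), 1681), Rational(1, 2)) = Pow(Add(Rational(-28254, 15547), 1681), Rational(1, 2)) = Pow(Rational(26106253, 15547), Rational(1, 2)) = Mul(Rational(1, 15547), Pow(405873915391, Rational(1, 2)))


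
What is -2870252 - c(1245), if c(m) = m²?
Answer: -4420277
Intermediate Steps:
-2870252 - c(1245) = -2870252 - 1*1245² = -2870252 - 1*1550025 = -2870252 - 1550025 = -4420277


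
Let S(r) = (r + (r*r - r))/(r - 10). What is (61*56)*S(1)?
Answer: -3416/9 ≈ -379.56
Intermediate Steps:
S(r) = r²/(-10 + r) (S(r) = (r + (r² - r))/(-10 + r) = r²/(-10 + r))
(61*56)*S(1) = (61*56)*(1²/(-10 + 1)) = 3416*(1/(-9)) = 3416*(1*(-⅑)) = 3416*(-⅑) = -3416/9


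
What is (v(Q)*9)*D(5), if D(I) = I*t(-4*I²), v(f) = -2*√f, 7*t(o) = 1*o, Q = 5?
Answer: 9000*√5/7 ≈ 2874.9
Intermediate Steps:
t(o) = o/7 (t(o) = (1*o)/7 = o/7)
D(I) = -4*I³/7 (D(I) = I*((-4*I²)/7) = I*(-4*I²/7) = -4*I³/7)
(v(Q)*9)*D(5) = (-2*√5*9)*(-4/7*5³) = (-18*√5)*(-4/7*125) = -18*√5*(-500/7) = 9000*√5/7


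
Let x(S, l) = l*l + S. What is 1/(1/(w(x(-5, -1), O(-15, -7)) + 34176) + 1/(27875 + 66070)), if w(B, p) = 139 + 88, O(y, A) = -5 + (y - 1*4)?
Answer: 3231989835/128348 ≈ 25181.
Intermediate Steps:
O(y, A) = -9 + y (O(y, A) = -5 + (y - 4) = -5 + (-4 + y) = -9 + y)
x(S, l) = S + l² (x(S, l) = l² + S = S + l²)
w(B, p) = 227
1/(1/(w(x(-5, -1), O(-15, -7)) + 34176) + 1/(27875 + 66070)) = 1/(1/(227 + 34176) + 1/(27875 + 66070)) = 1/(1/34403 + 1/93945) = 1/(128348/3231989835) = 3231989835/128348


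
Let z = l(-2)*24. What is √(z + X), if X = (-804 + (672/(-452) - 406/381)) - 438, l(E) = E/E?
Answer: 2*I*√565591996830/43053 ≈ 34.936*I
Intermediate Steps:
l(E) = 1
X = -53581712/43053 (X = (-804 + (672*(-1/452) - 406*1/381)) - 438 = (-804 + (-168/113 - 406/381)) - 438 = (-804 - 109886/43053) - 438 = -34724498/43053 - 438 = -53581712/43053 ≈ -1244.6)
z = 24 (z = 1*24 = 24)
√(z + X) = √(24 - 53581712/43053) = √(-52548440/43053) = 2*I*√565591996830/43053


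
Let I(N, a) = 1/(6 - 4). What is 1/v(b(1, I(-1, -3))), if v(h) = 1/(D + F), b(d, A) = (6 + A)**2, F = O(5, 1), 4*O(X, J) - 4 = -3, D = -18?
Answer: -71/4 ≈ -17.750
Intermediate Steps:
O(X, J) = 1/4 (O(X, J) = 1 + (1/4)*(-3) = 1 - 3/4 = 1/4)
I(N, a) = 1/2
F = 1/4 ≈ 0.25000
v(h) = -4/71 (v(h) = 1/(-18 + 1/4) = 1/(-71/4) = -4/71)
1/v(b(1, I(-1, -3))) = 1/(-4/71) = -71/4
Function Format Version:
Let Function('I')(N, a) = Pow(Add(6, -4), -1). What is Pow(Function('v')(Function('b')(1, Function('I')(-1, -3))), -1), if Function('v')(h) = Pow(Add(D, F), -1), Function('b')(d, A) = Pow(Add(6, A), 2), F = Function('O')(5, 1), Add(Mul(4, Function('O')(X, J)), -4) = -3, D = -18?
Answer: Rational(-71, 4) ≈ -17.750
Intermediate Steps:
Function('O')(X, J) = Rational(1, 4) (Function('O')(X, J) = Add(1, Mul(Rational(1, 4), -3)) = Add(1, Rational(-3, 4)) = Rational(1, 4))
Function('I')(N, a) = Rational(1, 2) (Function('I')(N, a) = Pow(2, -1) = Rational(1, 2))
F = Rational(1, 4) ≈ 0.25000
Function('v')(h) = Rational(-4, 71) (Function('v')(h) = Pow(Add(-18, Rational(1, 4)), -1) = Pow(Rational(-71, 4), -1) = Rational(-4, 71))
Pow(Function('v')(Function('b')(1, Function('I')(-1, -3))), -1) = Pow(Rational(-4, 71), -1) = Rational(-71, 4)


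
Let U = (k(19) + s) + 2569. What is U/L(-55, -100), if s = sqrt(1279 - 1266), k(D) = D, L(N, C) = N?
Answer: -2588/55 - sqrt(13)/55 ≈ -47.120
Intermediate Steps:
s = sqrt(13) ≈ 3.6056
U = 2588 + sqrt(13) (U = (19 + sqrt(13)) + 2569 = 2588 + sqrt(13) ≈ 2591.6)
U/L(-55, -100) = (2588 + sqrt(13))/(-55) = (2588 + sqrt(13))*(-1/55) = -2588/55 - sqrt(13)/55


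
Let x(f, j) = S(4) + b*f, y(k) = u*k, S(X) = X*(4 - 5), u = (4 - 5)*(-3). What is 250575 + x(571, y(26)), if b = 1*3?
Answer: 252284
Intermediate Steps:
b = 3
u = 3 (u = -1*(-3) = 3)
S(X) = -X (S(X) = X*(-1) = -X)
y(k) = 3*k
x(f, j) = -4 + 3*f (x(f, j) = -1*4 + 3*f = -4 + 3*f)
250575 + x(571, y(26)) = 250575 + (-4 + 3*571) = 250575 + (-4 + 1713) = 250575 + 1709 = 252284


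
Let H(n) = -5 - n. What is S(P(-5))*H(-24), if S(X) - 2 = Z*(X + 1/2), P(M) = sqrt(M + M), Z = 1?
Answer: 95/2 + 19*I*sqrt(10) ≈ 47.5 + 60.083*I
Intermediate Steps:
P(M) = sqrt(2)*sqrt(M) (P(M) = sqrt(2*M) = sqrt(2)*sqrt(M))
S(X) = 5/2 + X (S(X) = 2 + 1*(X + 1/2) = 2 + 1*(1/2 + X) = 2 + (1/2 + X) = 5/2 + X)
S(P(-5))*H(-24) = (5/2 + sqrt(2)*sqrt(-5))*(-5 - 1*(-24)) = (5/2 + sqrt(2)*(I*sqrt(5)))*(-5 + 24) = (5/2 + I*sqrt(10))*19 = 95/2 + 19*I*sqrt(10)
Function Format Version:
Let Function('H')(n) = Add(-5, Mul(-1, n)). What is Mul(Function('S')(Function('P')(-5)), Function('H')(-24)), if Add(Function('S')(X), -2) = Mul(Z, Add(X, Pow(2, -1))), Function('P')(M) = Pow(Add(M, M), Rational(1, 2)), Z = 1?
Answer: Add(Rational(95, 2), Mul(19, I, Pow(10, Rational(1, 2)))) ≈ Add(47.500, Mul(60.083, I))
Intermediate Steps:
Function('P')(M) = Mul(Pow(2, Rational(1, 2)), Pow(M, Rational(1, 2))) (Function('P')(M) = Pow(Mul(2, M), Rational(1, 2)) = Mul(Pow(2, Rational(1, 2)), Pow(M, Rational(1, 2))))
Function('S')(X) = Add(Rational(5, 2), X) (Function('S')(X) = Add(2, Mul(1, Add(X, Pow(2, -1)))) = Add(2, Mul(1, Add(X, Rational(1, 2)))) = Add(2, Mul(1, Add(Rational(1, 2), X))) = Add(2, Add(Rational(1, 2), X)) = Add(Rational(5, 2), X))
Mul(Function('S')(Function('P')(-5)), Function('H')(-24)) = Mul(Add(Rational(5, 2), Mul(Pow(2, Rational(1, 2)), Pow(-5, Rational(1, 2)))), Add(-5, Mul(-1, -24))) = Mul(Add(Rational(5, 2), Mul(Pow(2, Rational(1, 2)), Mul(I, Pow(5, Rational(1, 2))))), Add(-5, 24)) = Mul(Add(Rational(5, 2), Mul(I, Pow(10, Rational(1, 2)))), 19) = Add(Rational(95, 2), Mul(19, I, Pow(10, Rational(1, 2))))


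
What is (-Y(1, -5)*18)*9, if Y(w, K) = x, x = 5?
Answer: -810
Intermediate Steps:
Y(w, K) = 5
(-Y(1, -5)*18)*9 = (-1*5*18)*9 = -5*18*9 = -90*9 = -810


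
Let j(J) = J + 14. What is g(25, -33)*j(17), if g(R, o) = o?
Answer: -1023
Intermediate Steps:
j(J) = 14 + J
g(25, -33)*j(17) = -33*(14 + 17) = -33*31 = -1023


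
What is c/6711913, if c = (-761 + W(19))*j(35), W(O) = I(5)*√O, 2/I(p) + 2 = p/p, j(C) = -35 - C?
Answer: 53270/6711913 + 140*√19/6711913 ≈ 0.0080276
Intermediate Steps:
I(p) = -2 (I(p) = 2/(-2 + p/p) = 2/(-2 + 1) = 2/(-1) = 2*(-1) = -2)
W(O) = -2*√O
c = 53270 + 140*√19 (c = (-761 - 2*√19)*(-35 - 1*35) = (-761 - 2*√19)*(-35 - 35) = (-761 - 2*√19)*(-70) = 53270 + 140*√19 ≈ 53880.)
c/6711913 = (53270 + 140*√19)/6711913 = (53270 + 140*√19)*(1/6711913) = 53270/6711913 + 140*√19/6711913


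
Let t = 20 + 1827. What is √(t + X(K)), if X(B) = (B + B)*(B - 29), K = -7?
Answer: √2351 ≈ 48.487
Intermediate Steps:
t = 1847
X(B) = 2*B*(-29 + B) (X(B) = (2*B)*(-29 + B) = 2*B*(-29 + B))
√(t + X(K)) = √(1847 + 2*(-7)*(-29 - 7)) = √(1847 + 2*(-7)*(-36)) = √(1847 + 504) = √2351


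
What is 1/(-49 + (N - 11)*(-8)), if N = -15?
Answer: 1/159 ≈ 0.0062893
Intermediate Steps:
1/(-49 + (N - 11)*(-8)) = 1/(-49 + (-15 - 11)*(-8)) = 1/(-49 - 26*(-8)) = 1/(-49 + 208) = 1/159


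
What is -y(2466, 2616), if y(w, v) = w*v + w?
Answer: -6453522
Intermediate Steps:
y(w, v) = w + v*w (y(w, v) = v*w + w = w + v*w)
-y(2466, 2616) = -2466*(1 + 2616) = -2466*2617 = -1*6453522 = -6453522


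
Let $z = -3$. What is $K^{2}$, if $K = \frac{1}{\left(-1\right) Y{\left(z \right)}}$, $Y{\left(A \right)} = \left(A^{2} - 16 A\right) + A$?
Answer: $\frac{1}{2916} \approx 0.00034294$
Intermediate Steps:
$Y{\left(A \right)} = A^{2} - 15 A$
$K = - \frac{1}{54}$ ($K = \frac{1}{\left(-1\right) \left(- 3 \left(-15 - 3\right)\right)} = \frac{1}{\left(-1\right) \left(\left(-3\right) \left(-18\right)\right)} = \frac{1}{\left(-1\right) 54} = \frac{1}{-54} = - \frac{1}{54} \approx -0.018519$)
$K^{2} = \left(- \frac{1}{54}\right)^{2} = \frac{1}{2916}$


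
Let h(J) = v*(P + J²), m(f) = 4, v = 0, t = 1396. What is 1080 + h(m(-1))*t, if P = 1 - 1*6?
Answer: 1080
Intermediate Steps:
P = -5 (P = 1 - 6 = -5)
h(J) = 0 (h(J) = 0*(-5 + J²) = 0)
1080 + h(m(-1))*t = 1080 + 0*1396 = 1080 + 0 = 1080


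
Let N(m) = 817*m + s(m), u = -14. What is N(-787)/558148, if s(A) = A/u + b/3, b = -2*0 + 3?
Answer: -9000905/7814072 ≈ -1.1519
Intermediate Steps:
b = 3 (b = 0 + 3 = 3)
s(A) = 1 - A/14 (s(A) = A/(-14) + 3/3 = A*(-1/14) + 3*(1/3) = -A/14 + 1 = 1 - A/14)
N(m) = 1 + 11437*m/14 (N(m) = 817*m + (1 - m/14) = 1 + 11437*m/14)
N(-787)/558148 = (1 + (11437/14)*(-787))/558148 = (1 - 9000919/14)*(1/558148) = -9000905/14*1/558148 = -9000905/7814072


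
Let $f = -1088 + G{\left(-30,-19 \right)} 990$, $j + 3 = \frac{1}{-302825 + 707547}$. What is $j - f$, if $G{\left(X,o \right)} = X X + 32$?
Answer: $- \frac{372989771589}{404722} \approx -9.216 \cdot 10^{5}$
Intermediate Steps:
$G{\left(X,o \right)} = 32 + X^{2}$ ($G{\left(X,o \right)} = X^{2} + 32 = 32 + X^{2}$)
$j = - \frac{1214165}{404722}$ ($j = -3 + \frac{1}{-302825 + 707547} = -3 + \frac{1}{404722} = - \frac{1214165}{404722} \approx -3.0$)
$f = 921592$ ($f = -1088 + \left(32 + \left(-30\right)^{2}\right) 990 = -1088 + \left(32 + 900\right) 990 = -1088 + 932 \cdot 990 = -1088 + 922680 = 921592$)
$j - f = - \frac{1214165}{404722} - 921592 = - \frac{372989771589}{404722}$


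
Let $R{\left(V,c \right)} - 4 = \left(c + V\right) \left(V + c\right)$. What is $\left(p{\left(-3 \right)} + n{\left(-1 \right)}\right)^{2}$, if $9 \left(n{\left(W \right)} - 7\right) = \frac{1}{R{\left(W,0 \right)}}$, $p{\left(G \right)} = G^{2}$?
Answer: $\frac{519841}{2025} \approx 256.71$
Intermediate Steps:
$R{\left(V,c \right)} = 4 + \left(V + c\right)^{2}$ ($R{\left(V,c \right)} = 4 + \left(c + V\right) \left(V + c\right) = 4 + \left(V + c\right) \left(V + c\right) = 4 + \left(V + c\right)^{2}$)
$n{\left(W \right)} = 7 + \frac{1}{9 \left(4 + W^{2}\right)}$ ($n{\left(W \right)} = 7 + \frac{1}{9 \left(4 + \left(W + 0\right)^{2}\right)} = 7 + \frac{1}{9 \left(4 + W^{2}\right)}$)
$\left(p{\left(-3 \right)} + n{\left(-1 \right)}\right)^{2} = \left(\left(-3\right)^{2} + \frac{253 + 63 \left(-1\right)^{2}}{9 \left(4 + \left(-1\right)^{2}\right)}\right)^{2} = \left(9 + \frac{253 + 63 \cdot 1}{9 \left(4 + 1\right)}\right)^{2} = \left(9 + \frac{253 + 63}{9 \cdot 5}\right)^{2} = \left(9 + \frac{1}{9} \cdot \frac{1}{5} \cdot 316\right)^{2} = \left(9 + \frac{316}{45}\right)^{2} = \left(\frac{721}{45}\right)^{2} = \frac{519841}{2025}$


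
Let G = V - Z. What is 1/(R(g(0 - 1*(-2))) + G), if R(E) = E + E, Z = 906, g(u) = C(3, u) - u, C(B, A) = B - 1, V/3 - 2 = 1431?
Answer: 1/3393 ≈ 0.00029472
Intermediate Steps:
V = 4299 (V = 6 + 3*1431 = 6 + 4293 = 4299)
C(B, A) = -1 + B
g(u) = 2 - u (g(u) = (-1 + 3) - u = 2 - u)
G = 3393 (G = 4299 - 1*906 = 4299 - 906 = 3393)
R(E) = 2*E
1/(R(g(0 - 1*(-2))) + G) = 1/(2*(2 - (0 - 1*(-2))) + 3393) = 1/(2*(2 - (0 + 2)) + 3393) = 1/(2*(2 - 1*2) + 3393) = 1/(2*(2 - 2) + 3393) = 1/(2*0 + 3393) = 1/(0 + 3393) = 1/3393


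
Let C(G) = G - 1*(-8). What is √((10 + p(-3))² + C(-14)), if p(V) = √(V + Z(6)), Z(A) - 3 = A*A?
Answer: 5*√10 ≈ 15.811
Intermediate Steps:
Z(A) = 3 + A² (Z(A) = 3 + A*A = 3 + A²)
p(V) = √(39 + V) (p(V) = √(V + (3 + 6²)) = √(V + (3 + 36)) = √(V + 39) = √(39 + V))
C(G) = 8 + G (C(G) = G + 8 = 8 + G)
√((10 + p(-3))² + C(-14)) = √((10 + √(39 - 3))² + (8 - 14)) = √((10 + √36)² - 6) = √((10 + 6)² - 6) = √(16² - 6) = √(256 - 6) = √250 = 5*√10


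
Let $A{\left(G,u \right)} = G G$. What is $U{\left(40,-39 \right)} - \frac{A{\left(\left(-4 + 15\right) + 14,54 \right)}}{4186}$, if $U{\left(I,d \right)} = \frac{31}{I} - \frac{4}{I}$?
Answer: $\frac{44011}{83720} \approx 0.52569$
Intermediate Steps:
$U{\left(I,d \right)} = \frac{27}{I}$
$A{\left(G,u \right)} = G^{2}$
$U{\left(40,-39 \right)} - \frac{A{\left(\left(-4 + 15\right) + 14,54 \right)}}{4186} = \frac{27}{40} - \frac{\left(\left(-4 + 15\right) + 14\right)^{2}}{4186} = 27 \cdot \frac{1}{40} - \left(11 + 14\right)^{2} \cdot \frac{1}{4186} = \frac{27}{40} - 25^{2} \cdot \frac{1}{4186} = \frac{27}{40} - 625 \cdot \frac{1}{4186} = \frac{27}{40} - \frac{625}{4186} = \frac{44011}{83720}$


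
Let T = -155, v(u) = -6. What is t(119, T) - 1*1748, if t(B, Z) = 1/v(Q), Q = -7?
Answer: -10489/6 ≈ -1748.2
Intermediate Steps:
t(B, Z) = -⅙ (t(B, Z) = 1/(-6) = -⅙)
t(119, T) - 1*1748 = -⅙ - 1*1748 = -⅙ - 1748 = -10489/6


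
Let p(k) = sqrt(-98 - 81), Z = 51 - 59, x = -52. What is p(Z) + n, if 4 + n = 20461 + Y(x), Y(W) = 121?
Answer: 20578 + I*sqrt(179) ≈ 20578.0 + 13.379*I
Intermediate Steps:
Z = -8
n = 20578 (n = -4 + (20461 + 121) = -4 + 20582 = 20578)
p(k) = I*sqrt(179) (p(k) = sqrt(-179) = I*sqrt(179))
p(Z) + n = I*sqrt(179) + 20578 = 20578 + I*sqrt(179)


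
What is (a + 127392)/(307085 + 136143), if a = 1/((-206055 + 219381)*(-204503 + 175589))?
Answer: 49085152149887/170779278267792 ≈ 0.28742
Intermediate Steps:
a = -1/385307964 (a = 1/(13326*(-28914)) = 1/(-385307964) = -1/385307964 ≈ -2.5953e-9)
(a + 127392)/(307085 + 136143) = (-1/385307964 + 127392)/(307085 + 136143) = (49085152149887/385307964)/443228 = (49085152149887/385307964)*(1/443228) = 49085152149887/170779278267792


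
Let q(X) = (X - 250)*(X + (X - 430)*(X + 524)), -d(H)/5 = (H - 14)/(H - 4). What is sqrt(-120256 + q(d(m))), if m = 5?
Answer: 2*sqrt(11194711) ≈ 6691.7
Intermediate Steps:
d(H) = -5*(-14 + H)/(-4 + H) (d(H) = -5*(H - 14)/(H - 4) = -5*(-14 + H)/(-4 + H))
q(X) = (-250 + X)*(X + (-430 + X)*(524 + X))
sqrt(-120256 + q(d(m))) = sqrt(-120256 + (56330000 + (5*(14 - 1*5)/(-4 + 5))**3 - 1245350*(14 - 1*5)/(-4 + 5) - 155*25*(14 - 1*5)**2/(-4 + 5)**2)) = sqrt(-120256 + (56330000 + (5*(14 - 5)/1)**3 - 1245350*(14 - 5)/1 - 155*25*(14 - 5)**2)) = sqrt(-120256 + (56330000 + (5*1*9)**3 - 1245350*9 - 155*(5*1*9)**2)) = sqrt(-120256 + (56330000 + 45**3 - 249070*45 - 155*45**2)) = sqrt(-120256 + (56330000 + 91125 - 11208150 - 155*2025)) = sqrt(-120256 + (56330000 + 91125 - 11208150 - 313875)) = sqrt(-120256 + 44899100) = sqrt(44778844) = 2*sqrt(11194711)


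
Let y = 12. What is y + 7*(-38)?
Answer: -254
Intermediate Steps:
y + 7*(-38) = 12 + 7*(-38) = 12 - 266 = -254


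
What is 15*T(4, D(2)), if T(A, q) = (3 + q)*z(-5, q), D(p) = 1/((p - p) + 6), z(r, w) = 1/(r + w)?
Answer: -285/29 ≈ -9.8276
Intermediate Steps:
D(p) = ⅙ (D(p) = 1/(0 + 6) = 1/6 = ⅙)
T(A, q) = (3 + q)/(-5 + q)
15*T(4, D(2)) = 15*((3 + ⅙)/(-5 + ⅙)) = 15*((19/6)/(-29/6)) = 15*(-6/29*19/6) = 15*(-19/29) = -285/29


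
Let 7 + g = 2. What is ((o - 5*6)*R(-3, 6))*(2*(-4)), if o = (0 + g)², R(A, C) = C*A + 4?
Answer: -560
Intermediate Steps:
g = -5 (g = -7 + 2 = -5)
R(A, C) = 4 + A*C (R(A, C) = A*C + 4 = 4 + A*C)
o = 25 (o = (0 - 5)² = (-5)² = 25)
((o - 5*6)*R(-3, 6))*(2*(-4)) = ((25 - 5*6)*(4 - 3*6))*(2*(-4)) = ((25 - 30)*(4 - 18))*(-8) = -5*(-14)*(-8) = 70*(-8) = -560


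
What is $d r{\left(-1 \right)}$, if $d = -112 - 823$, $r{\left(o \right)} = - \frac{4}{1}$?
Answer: $3740$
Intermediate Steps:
$r{\left(o \right)} = -4$ ($r{\left(o \right)} = \left(-4\right) 1 = -4$)
$d = -935$
$d r{\left(-1 \right)} = \left(-935\right) \left(-4\right) = 3740$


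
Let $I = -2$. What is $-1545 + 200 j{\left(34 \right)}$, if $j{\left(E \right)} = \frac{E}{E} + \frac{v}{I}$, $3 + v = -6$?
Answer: $-445$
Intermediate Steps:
$v = -9$ ($v = -3 - 6 = -9$)
$j{\left(E \right)} = \frac{11}{2}$ ($j{\left(E \right)} = \frac{E}{E} - \frac{9}{-2} = 1 - - \frac{9}{2} = 1 + \frac{9}{2} = \frac{11}{2}$)
$-1545 + 200 j{\left(34 \right)} = -1545 + 200 \cdot \frac{11}{2} = -1545 + 1100 = -445$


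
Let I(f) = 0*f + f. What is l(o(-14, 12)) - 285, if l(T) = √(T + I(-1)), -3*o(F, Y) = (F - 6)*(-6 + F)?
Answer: -285 + I*√1209/3 ≈ -285.0 + 11.59*I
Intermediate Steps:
o(F, Y) = -(-6 + F)²/3 (o(F, Y) = -(F - 6)*(-6 + F)/3 = -(-6 + F)*(-6 + F)/3 = -(-6 + F)²/3)
I(f) = f (I(f) = 0 + f = f)
l(T) = √(-1 + T) (l(T) = √(T - 1) = √(-1 + T))
l(o(-14, 12)) - 285 = √(-1 - (-6 - 14)²/3) - 285 = √(-1 - ⅓*(-20)²) - 285 = √(-1 - ⅓*400) - 285 = √(-1 - 400/3) - 285 = √(-403/3) - 285 = I*√1209/3 - 285 = -285 + I*√1209/3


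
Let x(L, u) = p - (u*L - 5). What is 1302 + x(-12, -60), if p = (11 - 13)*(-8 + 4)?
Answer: 595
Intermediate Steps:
p = 8 (p = -2*(-4) = 8)
x(L, u) = 13 - L*u (x(L, u) = 8 - (u*L - 5) = 8 - (L*u - 5) = 8 - (-5 + L*u) = 8 + (5 - L*u) = 13 - L*u)
1302 + x(-12, -60) = 1302 + (13 - 1*(-12)*(-60)) = 1302 + (13 - 720) = 1302 - 707 = 595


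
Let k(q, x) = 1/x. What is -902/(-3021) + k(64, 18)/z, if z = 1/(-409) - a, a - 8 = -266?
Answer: 571491515/1912673646 ≈ 0.29879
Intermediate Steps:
a = -258 (a = 8 - 266 = -258)
z = 105521/409 (z = 1/(-409) - 1*(-258) = -1/409 + 258 = 105521/409 ≈ 258.00)
-902/(-3021) + k(64, 18)/z = -902/(-3021) + 1/(18*(105521/409)) = -902*(-1/3021) + (1/18)*(409/105521) = 902/3021 + 409/1899378 = 571491515/1912673646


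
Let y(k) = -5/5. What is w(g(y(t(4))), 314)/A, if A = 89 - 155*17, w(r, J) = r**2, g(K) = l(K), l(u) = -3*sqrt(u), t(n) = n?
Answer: 9/2546 ≈ 0.0035350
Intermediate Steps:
y(k) = -1 (y(k) = -5*1/5 = -1)
g(K) = -3*sqrt(K)
A = -2546 (A = 89 - 2635 = -2546)
w(g(y(t(4))), 314)/A = (-3*I)**2/(-2546) = (-3*I)**2*(-1/2546) = -9*(-1/2546) = 9/2546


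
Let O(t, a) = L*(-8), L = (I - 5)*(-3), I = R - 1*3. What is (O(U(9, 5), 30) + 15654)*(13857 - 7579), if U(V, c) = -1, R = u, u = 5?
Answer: 97823796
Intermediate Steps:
R = 5
I = 2 (I = 5 - 1*3 = 5 - 3 = 2)
L = 9 (L = (2 - 5)*(-3) = -3*(-3) = 9)
O(t, a) = -72 (O(t, a) = 9*(-8) = -72)
(O(U(9, 5), 30) + 15654)*(13857 - 7579) = (-72 + 15654)*(13857 - 7579) = 15582*6278 = 97823796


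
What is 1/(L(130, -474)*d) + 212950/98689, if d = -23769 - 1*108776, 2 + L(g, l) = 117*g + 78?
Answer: 431454347067811/199952092357430 ≈ 2.1578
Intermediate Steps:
L(g, l) = 76 + 117*g (L(g, l) = -2 + (117*g + 78) = -2 + (78 + 117*g) = 76 + 117*g)
d = -132545 (d = -23769 - 108776 = -132545)
1/(L(130, -474)*d) + 212950/98689 = 1/((76 + 117*130)*(-132545)) + 212950/98689 = -1/132545/(76 + 15210) + 212950*(1/98689) = -1/132545/15286 + 212950/98689 = (1/15286)*(-1/132545) + 212950/98689 = -1/2026082870 + 212950/98689 = 431454347067811/199952092357430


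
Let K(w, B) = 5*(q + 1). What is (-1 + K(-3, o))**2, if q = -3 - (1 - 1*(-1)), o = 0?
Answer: 441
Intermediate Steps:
q = -5 (q = -3 - (1 + 1) = -3 - 1*2 = -3 - 2 = -5)
K(w, B) = -20 (K(w, B) = 5*(-5 + 1) = 5*(-4) = -20)
(-1 + K(-3, o))**2 = (-1 - 20)**2 = (-21)**2 = 441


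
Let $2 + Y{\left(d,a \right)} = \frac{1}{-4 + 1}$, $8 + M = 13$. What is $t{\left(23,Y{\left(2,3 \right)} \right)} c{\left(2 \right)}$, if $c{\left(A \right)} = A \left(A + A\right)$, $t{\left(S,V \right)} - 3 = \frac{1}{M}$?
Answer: $\frac{128}{5} \approx 25.6$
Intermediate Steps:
$M = 5$ ($M = -8 + 13 = 5$)
$Y{\left(d,a \right)} = - \frac{7}{3}$ ($Y{\left(d,a \right)} = -2 + \frac{1}{-4 + 1} = -2 + \frac{1}{-3} = -2 - \frac{1}{3} = - \frac{7}{3}$)
$t{\left(S,V \right)} = \frac{16}{5}$ ($t{\left(S,V \right)} = 3 + \frac{1}{5} = \frac{16}{5}$)
$c{\left(A \right)} = 2 A^{2}$ ($c{\left(A \right)} = A 2 A = 2 A^{2}$)
$t{\left(23,Y{\left(2,3 \right)} \right)} c{\left(2 \right)} = \frac{16 \cdot 2 \cdot 2^{2}}{5} = \frac{16 \cdot 2 \cdot 4}{5} = \frac{16}{5} \cdot 8 = \frac{128}{5}$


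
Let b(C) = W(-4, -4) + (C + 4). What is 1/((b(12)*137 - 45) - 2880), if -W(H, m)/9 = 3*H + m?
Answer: 1/18995 ≈ 5.2645e-5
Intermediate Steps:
W(H, m) = -27*H - 9*m (W(H, m) = -9*(3*H + m) = -9*(m + 3*H) = -27*H - 9*m)
b(C) = 148 + C (b(C) = (-27*(-4) - 9*(-4)) + (C + 4) = (108 + 36) + (4 + C) = 144 + (4 + C) = 148 + C)
1/((b(12)*137 - 45) - 2880) = 1/(((148 + 12)*137 - 45) - 2880) = 1/((160*137 - 45) - 2880) = 1/((21920 - 45) - 2880) = 1/(21875 - 2880) = 1/18995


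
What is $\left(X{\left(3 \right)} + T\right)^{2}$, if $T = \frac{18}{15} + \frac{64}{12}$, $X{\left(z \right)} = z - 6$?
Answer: $\frac{2809}{225} \approx 12.484$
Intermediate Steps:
$X{\left(z \right)} = -6 + z$ ($X{\left(z \right)} = z - 6 = -6 + z$)
$T = \frac{98}{15}$ ($T = 18 \cdot \frac{1}{15} + 64 \cdot \frac{1}{12} = \frac{6}{5} + \frac{16}{3} = \frac{98}{15} \approx 6.5333$)
$\left(X{\left(3 \right)} + T\right)^{2} = \left(\left(-6 + 3\right) + \frac{98}{15}\right)^{2} = \left(-3 + \frac{98}{15}\right)^{2} = \left(\frac{53}{15}\right)^{2} = \frac{2809}{225}$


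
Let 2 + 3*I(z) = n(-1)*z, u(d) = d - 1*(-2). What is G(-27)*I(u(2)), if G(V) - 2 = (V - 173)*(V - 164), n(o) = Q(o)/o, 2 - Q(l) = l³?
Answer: -178276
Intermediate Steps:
Q(l) = 2 - l³
u(d) = 2 + d (u(d) = d + 2 = 2 + d)
n(o) = (2 - o³)/o
I(z) = -⅔ - z (I(z) = -⅔ + (((2 - 1*(-1)³)/(-1))*z)/3 = -⅔ + ((-(2 - 1*(-1)))*z)/3 = -⅔ + ((-(2 + 1))*z)/3 = -⅔ + ((-1*3)*z)/3 = -⅔ + (-3*z)/3 = -⅔ - z)
G(V) = 2 + (-173 + V)*(-164 + V) (G(V) = 2 + (V - 173)*(V - 164) = 2 + (-173 + V)*(-164 + V))
G(-27)*I(u(2)) = (28374 + (-27)² - 337*(-27))*(-⅔ - (2 + 2)) = (28374 + 729 + 9099)*(-⅔ - 1*4) = 38202*(-⅔ - 4) = 38202*(-14/3) = -178276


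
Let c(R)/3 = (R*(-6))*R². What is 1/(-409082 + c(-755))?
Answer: 1/7746230668 ≈ 1.2909e-10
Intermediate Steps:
c(R) = -18*R³ (c(R) = 3*((R*(-6))*R²) = 3*((-6*R)*R²) = 3*(-6*R³) = -18*R³)
1/(-409082 + c(-755)) = 1/(-409082 - 18*(-755)³) = 1/(-409082 - 18*(-430368875)) = 1/(-409082 + 7746639750) = 1/7746230668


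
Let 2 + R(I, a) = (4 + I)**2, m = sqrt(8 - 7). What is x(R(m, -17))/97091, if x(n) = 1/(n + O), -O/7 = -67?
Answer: 1/47768772 ≈ 2.0934e-8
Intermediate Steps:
O = 469 (O = -7*(-67) = 469)
m = 1 (m = sqrt(1) = 1)
R(I, a) = -2 + (4 + I)**2
x(n) = 1/(469 + n) (x(n) = 1/(n + 469) = 1/(469 + n))
x(R(m, -17))/97091 = 1/((469 + (-2 + (4 + 1)**2))*97091) = (1/97091)/(469 + (-2 + 5**2)) = (1/97091)/(469 + (-2 + 25)) = (1/97091)/(469 + 23) = (1/97091)/492 = (1/492)*(1/97091) = 1/47768772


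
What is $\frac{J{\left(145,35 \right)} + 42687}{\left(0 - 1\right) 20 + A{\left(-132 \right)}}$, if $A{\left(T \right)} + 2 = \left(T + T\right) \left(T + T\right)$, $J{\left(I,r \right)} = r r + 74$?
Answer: $\frac{21993}{34837} \approx 0.63131$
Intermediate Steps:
$J{\left(I,r \right)} = 74 + r^{2}$ ($J{\left(I,r \right)} = r^{2} + 74 = 74 + r^{2}$)
$A{\left(T \right)} = -2 + 4 T^{2}$ ($A{\left(T \right)} = -2 + \left(T + T\right) \left(T + T\right) = -2 + 2 T 2 T = -2 + 4 T^{2}$)
$\frac{J{\left(145,35 \right)} + 42687}{\left(0 - 1\right) 20 + A{\left(-132 \right)}} = \frac{\left(74 + 35^{2}\right) + 42687}{\left(0 - 1\right) 20 - \left(2 - 4 \left(-132\right)^{2}\right)} = \frac{\left(74 + 1225\right) + 42687}{\left(-1\right) 20 + \left(-2 + 4 \cdot 17424\right)} = \frac{1299 + 42687}{-20 + \left(-2 + 69696\right)} = \frac{43986}{-20 + 69694} = \frac{43986}{69674} = 43986 \cdot \frac{1}{69674} = \frac{21993}{34837}$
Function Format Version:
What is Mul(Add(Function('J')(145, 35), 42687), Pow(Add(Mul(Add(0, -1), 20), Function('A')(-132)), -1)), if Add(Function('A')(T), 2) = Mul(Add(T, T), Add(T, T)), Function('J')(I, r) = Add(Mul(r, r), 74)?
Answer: Rational(21993, 34837) ≈ 0.63131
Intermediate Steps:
Function('J')(I, r) = Add(74, Pow(r, 2)) (Function('J')(I, r) = Add(Pow(r, 2), 74) = Add(74, Pow(r, 2)))
Function('A')(T) = Add(-2, Mul(4, Pow(T, 2))) (Function('A')(T) = Add(-2, Mul(Add(T, T), Add(T, T))) = Add(-2, Mul(Mul(2, T), Mul(2, T))) = Add(-2, Mul(4, Pow(T, 2))))
Mul(Add(Function('J')(145, 35), 42687), Pow(Add(Mul(Add(0, -1), 20), Function('A')(-132)), -1)) = Mul(Add(Add(74, Pow(35, 2)), 42687), Pow(Add(Mul(Add(0, -1), 20), Add(-2, Mul(4, Pow(-132, 2)))), -1)) = Mul(Add(Add(74, 1225), 42687), Pow(Add(Mul(-1, 20), Add(-2, Mul(4, 17424))), -1)) = Mul(Add(1299, 42687), Pow(Add(-20, Add(-2, 69696)), -1)) = Mul(43986, Pow(Add(-20, 69694), -1)) = Mul(43986, Pow(69674, -1)) = Mul(43986, Rational(1, 69674)) = Rational(21993, 34837)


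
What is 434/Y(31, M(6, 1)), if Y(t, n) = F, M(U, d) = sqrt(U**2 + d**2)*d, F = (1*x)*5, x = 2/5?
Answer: 217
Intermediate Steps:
x = 2/5 (x = 2*(1/5) = 2/5 ≈ 0.40000)
F = 2 (F = (1*(2/5))*5 = (2/5)*5 = 2)
M(U, d) = d*sqrt(U**2 + d**2)
Y(t, n) = 2
434/Y(31, M(6, 1)) = 434/2 = 434*(1/2) = 217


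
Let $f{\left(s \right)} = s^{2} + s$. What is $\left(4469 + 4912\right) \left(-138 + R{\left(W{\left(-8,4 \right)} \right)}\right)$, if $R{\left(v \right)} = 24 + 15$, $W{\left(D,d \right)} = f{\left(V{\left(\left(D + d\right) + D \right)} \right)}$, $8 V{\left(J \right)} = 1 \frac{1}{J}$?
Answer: $-928719$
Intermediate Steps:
$V{\left(J \right)} = \frac{1}{8 J}$ ($V{\left(J \right)} = \frac{1 \frac{1}{J}}{8} = \frac{1}{8 J}$)
$f{\left(s \right)} = s + s^{2}$
$W{\left(D,d \right)} = \frac{1 + \frac{1}{8 \left(d + 2 D\right)}}{8 \left(d + 2 D\right)}$ ($W{\left(D,d \right)} = \frac{1}{8 \left(\left(D + d\right) + D\right)} \left(1 + \frac{1}{8 \left(\left(D + d\right) + D\right)}\right) = \frac{1}{8 \left(d + 2 D\right)} \left(1 + \frac{1}{8 \left(d + 2 D\right)}\right) = \frac{1 + \frac{1}{8 \left(d + 2 D\right)}}{8 \left(d + 2 D\right)}$)
$R{\left(v \right)} = 39$
$\left(4469 + 4912\right) \left(-138 + R{\left(W{\left(-8,4 \right)} \right)}\right) = \left(4469 + 4912\right) \left(-138 + 39\right) = 9381 \left(-99\right) = -928719$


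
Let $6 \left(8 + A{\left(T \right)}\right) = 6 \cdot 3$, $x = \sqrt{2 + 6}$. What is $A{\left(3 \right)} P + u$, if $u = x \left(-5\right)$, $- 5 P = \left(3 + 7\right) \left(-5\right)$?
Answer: $-50 - 10 \sqrt{2} \approx -64.142$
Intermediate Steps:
$x = 2 \sqrt{2}$ ($x = \sqrt{8} = 2 \sqrt{2} \approx 2.8284$)
$A{\left(T \right)} = -5$ ($A{\left(T \right)} = -8 + \frac{6 \cdot 3}{6} = -8 + \frac{1}{6} \cdot 18 = -8 + 3 = -5$)
$P = 10$ ($P = - \frac{\left(3 + 7\right) \left(-5\right)}{5} = - \frac{10 \left(-5\right)}{5} = \left(- \frac{1}{5}\right) \left(-50\right) = 10$)
$u = - 10 \sqrt{2}$ ($u = 2 \sqrt{2} \left(-5\right) = - 10 \sqrt{2} \approx -14.142$)
$A{\left(3 \right)} P + u = \left(-5\right) 10 - 10 \sqrt{2} = -50 - 10 \sqrt{2}$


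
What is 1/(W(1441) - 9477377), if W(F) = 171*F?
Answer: -1/9230966 ≈ -1.0833e-7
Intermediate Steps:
1/(W(1441) - 9477377) = 1/(171*1441 - 9477377) = 1/(246411 - 9477377) = 1/(-9230966) = -1/9230966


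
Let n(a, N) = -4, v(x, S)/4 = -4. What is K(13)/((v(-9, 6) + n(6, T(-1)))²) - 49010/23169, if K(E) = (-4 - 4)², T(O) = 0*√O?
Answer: -1132574/579225 ≈ -1.9553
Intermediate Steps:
T(O) = 0
v(x, S) = -16 (v(x, S) = 4*(-4) = -16)
K(E) = 64 (K(E) = (-8)² = 64)
K(13)/((v(-9, 6) + n(6, T(-1)))²) - 49010/23169 = 64/((-16 - 4)²) - 49010/23169 = 64/((-20)²) - 49010*1/23169 = 64/400 - 49010/23169 = 64*(1/400) - 49010/23169 = 4/25 - 49010/23169 = -1132574/579225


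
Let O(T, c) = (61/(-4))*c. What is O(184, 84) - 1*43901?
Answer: -45182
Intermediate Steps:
O(T, c) = -61*c/4 (O(T, c) = (61*(-1/4))*c = -61*c/4)
O(184, 84) - 1*43901 = -61/4*84 - 1*43901 = -1281 - 43901 = -45182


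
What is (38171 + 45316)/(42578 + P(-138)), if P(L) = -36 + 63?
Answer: 83487/42605 ≈ 1.9596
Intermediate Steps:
P(L) = 27
(38171 + 45316)/(42578 + P(-138)) = (38171 + 45316)/(42578 + 27) = 83487/42605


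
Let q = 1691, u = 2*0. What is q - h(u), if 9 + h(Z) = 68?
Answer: 1632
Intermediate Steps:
u = 0
h(Z) = 59 (h(Z) = -9 + 68 = 59)
q - h(u) = 1691 - 1*59 = 1691 - 59 = 1632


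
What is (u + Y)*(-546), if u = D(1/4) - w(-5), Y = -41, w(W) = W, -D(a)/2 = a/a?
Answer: 20748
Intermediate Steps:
D(a) = -2 (D(a) = -2*a/a = -2*1 = -2)
u = 3 (u = -2 - 1*(-5) = -2 + 5 = 3)
(u + Y)*(-546) = (3 - 41)*(-546) = -38*(-546) = 20748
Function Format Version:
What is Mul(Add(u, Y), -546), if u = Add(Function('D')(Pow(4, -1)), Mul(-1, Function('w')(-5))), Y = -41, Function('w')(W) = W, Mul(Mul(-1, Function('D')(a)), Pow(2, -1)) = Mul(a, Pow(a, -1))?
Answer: 20748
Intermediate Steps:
Function('D')(a) = -2 (Function('D')(a) = Mul(-2, Mul(a, Pow(a, -1))) = Mul(-2, 1) = -2)
u = 3 (u = Add(-2, Mul(-1, -5)) = Add(-2, 5) = 3)
Mul(Add(u, Y), -546) = Mul(Add(3, -41), -546) = Mul(-38, -546) = 20748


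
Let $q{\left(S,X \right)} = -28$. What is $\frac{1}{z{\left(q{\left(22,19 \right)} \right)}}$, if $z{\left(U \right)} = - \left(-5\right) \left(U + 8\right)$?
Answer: $- \frac{1}{100} \approx -0.01$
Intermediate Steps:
$z{\left(U \right)} = 40 + 5 U$ ($z{\left(U \right)} = - \left(-5\right) \left(8 + U\right) = - (-40 - 5 U) = 40 + 5 U$)
$\frac{1}{z{\left(q{\left(22,19 \right)} \right)}} = \frac{1}{40 + 5 \left(-28\right)} = \frac{1}{40 - 140} = \frac{1}{-100} = - \frac{1}{100}$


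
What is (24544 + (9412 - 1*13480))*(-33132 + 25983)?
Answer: -146382924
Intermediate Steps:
(24544 + (9412 - 1*13480))*(-33132 + 25983) = (24544 + (9412 - 13480))*(-7149) = (24544 - 4068)*(-7149) = 20476*(-7149) = -146382924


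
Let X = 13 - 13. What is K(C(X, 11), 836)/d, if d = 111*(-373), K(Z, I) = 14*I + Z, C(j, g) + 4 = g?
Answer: -11711/41403 ≈ -0.28285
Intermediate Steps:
X = 0
C(j, g) = -4 + g
K(Z, I) = Z + 14*I
d = -41403
K(C(X, 11), 836)/d = ((-4 + 11) + 14*836)/(-41403) = (7 + 11704)*(-1/41403) = 11711*(-1/41403) = -11711/41403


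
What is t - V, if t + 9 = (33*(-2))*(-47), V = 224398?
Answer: -221305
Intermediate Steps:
t = 3093 (t = -9 + (33*(-2))*(-47) = -9 - 66*(-47) = -9 + 3102 = 3093)
t - V = 3093 - 1*224398 = 3093 - 224398 = -221305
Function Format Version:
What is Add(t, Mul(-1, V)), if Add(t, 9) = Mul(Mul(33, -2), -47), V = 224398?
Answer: -221305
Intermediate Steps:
t = 3093 (t = Add(-9, Mul(Mul(33, -2), -47)) = Add(-9, Mul(-66, -47)) = Add(-9, 3102) = 3093)
Add(t, Mul(-1, V)) = Add(3093, Mul(-1, 224398)) = Add(3093, -224398) = -221305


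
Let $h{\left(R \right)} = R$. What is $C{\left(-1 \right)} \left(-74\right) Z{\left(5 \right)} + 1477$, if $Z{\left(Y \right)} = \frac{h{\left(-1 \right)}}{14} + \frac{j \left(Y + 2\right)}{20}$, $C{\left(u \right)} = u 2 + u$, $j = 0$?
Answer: $\frac{10228}{7} \approx 1461.1$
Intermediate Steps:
$C{\left(u \right)} = 3 u$ ($C{\left(u \right)} = 2 u + u = 3 u$)
$Z{\left(Y \right)} = - \frac{1}{14}$ ($Z{\left(Y \right)} = - \frac{1}{14} + \frac{0 \left(Y + 2\right)}{20} = \left(-1\right) \frac{1}{14} + 0 \left(2 + Y\right) \frac{1}{20} = - \frac{1}{14} + 0 \cdot \frac{1}{20} = - \frac{1}{14} + 0 = - \frac{1}{14}$)
$C{\left(-1 \right)} \left(-74\right) Z{\left(5 \right)} + 1477 = 3 \left(-1\right) \left(-74\right) \left(- \frac{1}{14}\right) + 1477 = \left(-3\right) \left(-74\right) \left(- \frac{1}{14}\right) + 1477 = 222 \left(- \frac{1}{14}\right) + 1477 = - \frac{111}{7} + 1477 = \frac{10228}{7}$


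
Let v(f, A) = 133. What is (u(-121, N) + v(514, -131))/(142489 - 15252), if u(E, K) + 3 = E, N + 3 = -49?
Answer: 9/127237 ≈ 7.0734e-5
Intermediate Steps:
N = -52 (N = -3 - 49 = -52)
u(E, K) = -3 + E
(u(-121, N) + v(514, -131))/(142489 - 15252) = ((-3 - 121) + 133)/(142489 - 15252) = (-124 + 133)/127237 = 9*(1/127237) = 9/127237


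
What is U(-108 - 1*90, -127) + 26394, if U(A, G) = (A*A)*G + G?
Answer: -4952641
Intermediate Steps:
U(A, G) = G + G*A² (U(A, G) = A²*G + G = G*A² + G = G + G*A²)
U(-108 - 1*90, -127) + 26394 = -127*(1 + (-108 - 1*90)²) + 26394 = -127*(1 + (-108 - 90)²) + 26394 = -127*(1 + (-198)²) + 26394 = -127*(1 + 39204) + 26394 = -127*39205 + 26394 = -4979035 + 26394 = -4952641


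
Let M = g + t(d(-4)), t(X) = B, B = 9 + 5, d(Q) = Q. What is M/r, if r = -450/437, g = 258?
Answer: -59432/225 ≈ -264.14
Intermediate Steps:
r = -450/437 (r = -450*1/437 = -450/437 ≈ -1.0297)
B = 14
t(X) = 14
M = 272 (M = 258 + 14 = 272)
M/r = 272/(-450/437) = 272*(-437/450) = -59432/225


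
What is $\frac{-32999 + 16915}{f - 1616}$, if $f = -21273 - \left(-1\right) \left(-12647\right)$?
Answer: $\frac{4021}{8884} \approx 0.45261$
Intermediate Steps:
$f = -33920$ ($f = -21273 - 12647 = -33920$)
$\frac{-32999 + 16915}{f - 1616} = \frac{-32999 + 16915}{-33920 - 1616} = - \frac{16084}{-35536} = \left(-16084\right) \left(- \frac{1}{35536}\right) = \frac{4021}{8884}$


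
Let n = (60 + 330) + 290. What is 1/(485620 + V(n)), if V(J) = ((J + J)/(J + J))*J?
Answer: 1/486300 ≈ 2.0563e-6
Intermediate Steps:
n = 680 (n = 390 + 290 = 680)
V(J) = J (V(J) = ((2*J)/((2*J)))*J = ((2*J)*(1/(2*J)))*J = 1*J = J)
1/(485620 + V(n)) = 1/(485620 + 680) = 1/486300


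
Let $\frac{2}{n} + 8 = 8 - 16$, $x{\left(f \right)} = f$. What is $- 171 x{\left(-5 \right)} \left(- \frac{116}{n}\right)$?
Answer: $793440$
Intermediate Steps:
$n = - \frac{1}{8}$ ($n = \frac{2}{-8 + \left(8 - 16\right)} = \frac{2}{-8 - 8} = \frac{2}{-16} = 2 \left(- \frac{1}{16}\right) = - \frac{1}{8} \approx -0.125$)
$- 171 x{\left(-5 \right)} \left(- \frac{116}{n}\right) = \left(-171\right) \left(-5\right) \left(- \frac{116}{- \frac{1}{8}}\right) = 855 \left(\left(-116\right) \left(-8\right)\right) = 855 \cdot 928 = 793440$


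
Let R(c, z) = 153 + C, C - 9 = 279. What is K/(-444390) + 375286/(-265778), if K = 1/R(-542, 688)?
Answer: -36773522824459/26043053335110 ≈ -1.4120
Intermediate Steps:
C = 288 (C = 9 + 279 = 288)
R(c, z) = 441 (R(c, z) = 153 + 288 = 441)
K = 1/441 ≈ 0.0022676
K/(-444390) + 375286/(-265778) = (1/441)/(-444390) + 375286/(-265778) = (1/441)*(-1/444390) + 375286*(-1/265778) = -1/195975990 - 187643/132889 = -36773522824459/26043053335110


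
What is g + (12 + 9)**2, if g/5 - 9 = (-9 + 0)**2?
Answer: 891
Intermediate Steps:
g = 450 (g = 45 + 5*(-9 + 0)**2 = 45 + 5*(-9)**2 = 45 + 5*81 = 45 + 405 = 450)
g + (12 + 9)**2 = 450 + (12 + 9)**2 = 450 + 21**2 = 450 + 441 = 891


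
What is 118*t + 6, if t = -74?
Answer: -8726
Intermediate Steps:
118*t + 6 = 118*(-74) + 6 = -8732 + 6 = -8726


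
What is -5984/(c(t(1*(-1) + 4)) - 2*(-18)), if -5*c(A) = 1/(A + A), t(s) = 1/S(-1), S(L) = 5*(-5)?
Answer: -1088/7 ≈ -155.43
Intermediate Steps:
S(L) = -25
t(s) = -1/25 (t(s) = 1/(-25) = -1/25)
c(A) = -1/(10*A) (c(A) = -1/(5*(A + A)) = -1/(2*A)/5 = -1/(10*A))
-5984/(c(t(1*(-1) + 4)) - 2*(-18)) = -5984/(-1/(10*(-1/25)) - 2*(-18)) = -5984/(-1/10*(-25) + 36) = -5984/(5/2 + 36) = -5984/77/2 = -5984*2/77 = -1*1088/7 = -1088/7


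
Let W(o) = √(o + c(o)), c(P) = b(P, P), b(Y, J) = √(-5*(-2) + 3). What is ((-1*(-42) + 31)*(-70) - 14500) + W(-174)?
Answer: -19610 + I*√(174 - √13) ≈ -19610.0 + 13.054*I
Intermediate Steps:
b(Y, J) = √13 (b(Y, J) = √(10 + 3) = √13)
c(P) = √13
W(o) = √(o + √13)
((-1*(-42) + 31)*(-70) - 14500) + W(-174) = ((-1*(-42) + 31)*(-70) - 14500) + √(-174 + √13) = ((42 + 31)*(-70) - 14500) + √(-174 + √13) = (73*(-70) - 14500) + √(-174 + √13) = (-5110 - 14500) + √(-174 + √13) = -19610 + √(-174 + √13)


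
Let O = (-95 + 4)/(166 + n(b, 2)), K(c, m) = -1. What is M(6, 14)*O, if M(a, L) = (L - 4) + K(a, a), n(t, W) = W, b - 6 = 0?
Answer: -39/8 ≈ -4.8750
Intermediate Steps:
b = 6 (b = 6 + 0 = 6)
M(a, L) = -5 + L (M(a, L) = (L - 4) - 1 = (-4 + L) - 1 = -5 + L)
O = -13/24 (O = (-95 + 4)/(166 + 2) = -91/168 = -91*1/168 = -13/24 ≈ -0.54167)
M(6, 14)*O = (-5 + 14)*(-13/24) = 9*(-13/24) = -39/8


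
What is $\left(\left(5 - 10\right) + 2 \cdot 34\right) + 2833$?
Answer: $2896$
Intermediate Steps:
$\left(\left(5 - 10\right) + 2 \cdot 34\right) + 2833 = \left(-5 + 68\right) + 2833 = 63 + 2833 = 2896$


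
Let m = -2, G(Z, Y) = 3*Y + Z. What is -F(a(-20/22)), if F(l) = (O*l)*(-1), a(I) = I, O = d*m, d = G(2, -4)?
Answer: -200/11 ≈ -18.182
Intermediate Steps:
G(Z, Y) = Z + 3*Y
d = -10 (d = 2 + 3*(-4) = 2 - 12 = -10)
O = 20 (O = -10*(-2) = 20)
F(l) = -20*l (F(l) = (20*l)*(-1) = -20*l)
-F(a(-20/22)) = -(-20)*(-20/22) = -(-20)*(-20*1/22) = -(-20)*(-10)/11 = -1*200/11 = -200/11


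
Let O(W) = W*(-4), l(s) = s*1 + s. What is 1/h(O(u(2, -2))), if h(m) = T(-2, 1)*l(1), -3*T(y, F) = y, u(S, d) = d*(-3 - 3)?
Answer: 3/4 ≈ 0.75000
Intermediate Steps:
u(S, d) = -6*d (u(S, d) = d*(-6) = -6*d)
l(s) = 2*s (l(s) = s + s = 2*s)
T(y, F) = -y/3
O(W) = -4*W
h(m) = 4/3 (h(m) = (-1/3*(-2))*(2*1) = (2/3)*2 = 4/3)
1/h(O(u(2, -2))) = 1/(4/3) = 3/4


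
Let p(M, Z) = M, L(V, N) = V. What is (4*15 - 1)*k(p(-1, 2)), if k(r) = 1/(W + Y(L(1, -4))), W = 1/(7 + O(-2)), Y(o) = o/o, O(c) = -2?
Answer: 295/6 ≈ 49.167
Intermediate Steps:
Y(o) = 1
W = 1/5 (W = 1/(7 - 2) = 1/5 ≈ 0.20000)
k(r) = 5/6 (k(r) = 1/(1/5 + 1) = 1/(6/5) = 5/6)
(4*15 - 1)*k(p(-1, 2)) = (4*15 - 1)*(5/6) = (60 - 1)*(5/6) = 59*(5/6) = 295/6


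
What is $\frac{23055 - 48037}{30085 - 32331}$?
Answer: $\frac{12491}{1123} \approx 11.123$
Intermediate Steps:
$\frac{23055 - 48037}{30085 - 32331} = - \frac{24982}{-2246} = \left(-24982\right) \left(- \frac{1}{2246}\right) = \frac{12491}{1123}$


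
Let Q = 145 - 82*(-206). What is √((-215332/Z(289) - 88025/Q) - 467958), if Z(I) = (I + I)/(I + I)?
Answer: I*√22036980436215/5679 ≈ 826.62*I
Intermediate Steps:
Z(I) = 1 (Z(I) = (2*I)/((2*I)) = (2*I)*(1/(2*I)) = 1)
Q = 17037 (Q = 145 + 16892 = 17037)
√((-215332/Z(289) - 88025/Q) - 467958) = √((-215332/1 - 88025/17037) - 467958) = √((-215332*1 - 88025*1/17037) - 467958) = √((-215332 - 88025/17037) - 467958) = √(-3668699309/17037 - 467958) = √(-11641299755/17037) = I*√22036980436215/5679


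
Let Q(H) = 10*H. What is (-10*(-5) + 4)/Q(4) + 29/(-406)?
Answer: 179/140 ≈ 1.2786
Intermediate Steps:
(-10*(-5) + 4)/Q(4) + 29/(-406) = (-10*(-5) + 4)/((10*4)) + 29/(-406) = (50 + 4)/40 + 29*(-1/406) = 54*(1/40) - 1/14 = 27/20 - 1/14 = 179/140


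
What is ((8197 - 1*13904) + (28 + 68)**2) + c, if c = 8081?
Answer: 11590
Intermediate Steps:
((8197 - 1*13904) + (28 + 68)**2) + c = ((8197 - 1*13904) + (28 + 68)**2) + 8081 = ((8197 - 13904) + 96**2) + 8081 = (-5707 + 9216) + 8081 = 3509 + 8081 = 11590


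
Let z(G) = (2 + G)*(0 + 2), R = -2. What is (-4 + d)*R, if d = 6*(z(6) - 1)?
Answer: -172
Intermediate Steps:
z(G) = 4 + 2*G (z(G) = (2 + G)*2 = 4 + 2*G)
d = 90 (d = 6*((4 + 2*6) - 1) = 6*((4 + 12) - 1) = 6*(16 - 1) = 6*15 = 90)
(-4 + d)*R = (-4 + 90)*(-2) = 86*(-2) = -172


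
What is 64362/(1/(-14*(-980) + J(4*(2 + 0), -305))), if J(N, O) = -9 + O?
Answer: 862836972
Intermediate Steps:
64362/(1/(-14*(-980) + J(4*(2 + 0), -305))) = 64362/(1/(-14*(-980) + (-9 - 305))) = 64362/(1/(13720 - 314)) = 64362/(1/13406) = 64362*13406 = 862836972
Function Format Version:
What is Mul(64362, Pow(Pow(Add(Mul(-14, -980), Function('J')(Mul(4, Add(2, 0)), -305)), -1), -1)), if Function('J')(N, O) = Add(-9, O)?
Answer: 862836972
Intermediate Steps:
Mul(64362, Pow(Pow(Add(Mul(-14, -980), Function('J')(Mul(4, Add(2, 0)), -305)), -1), -1)) = Mul(64362, Pow(Pow(Add(Mul(-14, -980), Add(-9, -305)), -1), -1)) = Mul(64362, Pow(Pow(Add(13720, -314), -1), -1)) = Mul(64362, Pow(Pow(13406, -1), -1)) = Mul(64362, Pow(Rational(1, 13406), -1)) = Mul(64362, 13406) = 862836972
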